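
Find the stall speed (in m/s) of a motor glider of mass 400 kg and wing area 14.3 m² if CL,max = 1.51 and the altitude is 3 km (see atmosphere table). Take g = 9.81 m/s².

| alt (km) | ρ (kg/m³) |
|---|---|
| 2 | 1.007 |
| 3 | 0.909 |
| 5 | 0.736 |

V_stall = 20 m/s

At 3 km, from the table: ρ = 0.909 kg/m³.
Weight W = mg = 400 × 9.81 = 3924 N.
From L = ½ρV²S·CL,max = W: V_stall = √(2W/(ρSCL,max)) = √(2·3924/(0.909·14.3·1.51))
V_stall = √399.8 = 20 m/s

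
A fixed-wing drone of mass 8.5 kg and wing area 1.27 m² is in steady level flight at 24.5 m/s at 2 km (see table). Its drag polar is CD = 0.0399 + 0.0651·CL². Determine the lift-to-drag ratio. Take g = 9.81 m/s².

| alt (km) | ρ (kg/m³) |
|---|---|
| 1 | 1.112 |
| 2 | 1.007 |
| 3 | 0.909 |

L/D = 5.06

At 2 km, from the table: ρ = 1.007 kg/m³.
In steady level flight, lift balances weight: W = mg = 8.5 × 9.81 = 83.385 N.
Dynamic pressure q = 0.5 × 1.007 × 24.5² = 302.2 Pa.
CL = 2W/(ρv²S) = 2×83.385/(1.007×24.5²×1.27) = 0.2172.
CD = 0.0399 + 0.0651 × 0.2172² = 0.04297.
L/D = CL/CD = 0.2172 / 0.04297 = 5.06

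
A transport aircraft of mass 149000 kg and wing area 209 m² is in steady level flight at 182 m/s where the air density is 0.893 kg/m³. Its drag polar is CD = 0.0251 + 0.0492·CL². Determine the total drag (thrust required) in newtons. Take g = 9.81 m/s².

D = 1.12×10^5 N

Weight W = mg = 149000 × 9.81 = 1.4617×10^6 N; in level flight L = W.
q = ½ρv² = ½ × 0.893 × 182² = 14790 Pa.
Required CL = L/(qS) = 1.4617×10^6/(14790·209) = 0.4729.
CD = 0.0251 + 0.0492 × 0.4729² = 0.0361.
D = q·S·CD = 14790 × 209 × 0.0361 = 1.116×10^5 N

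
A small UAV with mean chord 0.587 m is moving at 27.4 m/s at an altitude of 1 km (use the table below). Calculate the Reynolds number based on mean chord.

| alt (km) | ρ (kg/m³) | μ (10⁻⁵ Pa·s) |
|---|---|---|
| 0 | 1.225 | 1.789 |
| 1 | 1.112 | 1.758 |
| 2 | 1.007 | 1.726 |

At 1 km, from the table: ρ = 1.112 kg/m³, μ = 1.758×10⁻⁵ Pa·s.
Re = ρ·v·c/μ = 1.112 × 27.4 × 0.587 / (1.758×10⁻⁵) = 1.02×10^6

Re = 1.02×10^6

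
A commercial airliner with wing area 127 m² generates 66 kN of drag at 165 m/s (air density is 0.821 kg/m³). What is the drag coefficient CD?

CD = 0.0465

From D = ½ρv²S·CD, rearranging gives CD = 2D/(ρv²S).
CD = 2 × 66000 / (0.821 × 165² × 127) = 0.0465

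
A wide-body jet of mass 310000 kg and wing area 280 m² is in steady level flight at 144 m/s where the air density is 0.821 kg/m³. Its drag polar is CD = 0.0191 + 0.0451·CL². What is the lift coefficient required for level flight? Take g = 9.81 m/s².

CL = 1.28

Weight W = mg = 310000 × 9.81 = 3.0411×10^6 N; in level flight L = W.
Dynamic pressure q = 0.5 × 0.821 × 144² = 8512 Pa.
CL = 2W/(ρv²S) = 2×3.0411×10^6/(0.821×144²×280) = 1.276.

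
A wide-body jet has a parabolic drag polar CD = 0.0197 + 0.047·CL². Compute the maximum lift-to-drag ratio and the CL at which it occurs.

For CD = CD0 + K·CL², (L/D)max occurs at CL* = √(CD0/K) and equals 1/(2√(K·CD0)).
(L/D)max = 1/(2√(0.047 × 0.0197)) = 1/(2 × 0.03043) = 16.4
CL* = √(0.0197/0.047) = 0.647

(L/D)max = 16.4, at CL = 0.647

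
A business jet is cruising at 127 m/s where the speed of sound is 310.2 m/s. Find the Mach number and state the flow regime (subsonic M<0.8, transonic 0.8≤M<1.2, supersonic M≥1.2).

M = v/a = 127 / 310.2 = 0.409
M = 0.409 → subsonic.

M = 0.409 (subsonic)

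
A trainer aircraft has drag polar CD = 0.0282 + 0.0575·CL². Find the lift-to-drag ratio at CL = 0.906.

L/D = 12

CD = 0.0282 + 0.0575 × 0.906² = 0.0754
L/D = CL/CD = 0.906 / 0.0754 = 12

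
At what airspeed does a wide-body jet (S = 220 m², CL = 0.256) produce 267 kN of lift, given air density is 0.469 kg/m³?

v = 142 m/s

L = ½ρv²S·CL ⇒ v = √(2L/(ρ·S·CL))
v = √(2 × 2.67×10^5 / (0.469 × 220 × 0.256)) = √20220 = 142 m/s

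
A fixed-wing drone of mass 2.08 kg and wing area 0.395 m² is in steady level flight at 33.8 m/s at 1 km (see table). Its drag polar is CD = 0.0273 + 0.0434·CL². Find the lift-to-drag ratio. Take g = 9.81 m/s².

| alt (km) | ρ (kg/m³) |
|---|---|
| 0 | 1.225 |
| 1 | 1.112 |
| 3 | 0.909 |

At 1 km, from the table: ρ = 1.112 kg/m³.
Level flight ⇒ L = W = m·g = 2.08 × 9.81 = 20.405 N.
q = ½ρv² = ½ × 1.112 × 33.8² = 635.2 Pa.
CL = 2W/(ρv²S) = 2×20.405/(1.112×33.8²×0.395) = 0.08133.
CD = 0.0273 + 0.0434 × 0.08133² = 0.02759.
L/D = CL/CD = 0.08133 / 0.02759 = 2.95

L/D = 2.95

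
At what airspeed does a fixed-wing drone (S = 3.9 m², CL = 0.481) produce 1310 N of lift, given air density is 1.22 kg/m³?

L = ½ρv²S·CL ⇒ v = √(2L/(ρ·S·CL))
v = √(2 × 1310 / (1.22 × 3.9 × 0.481)) = √1145 = 33.8 m/s

v = 33.8 m/s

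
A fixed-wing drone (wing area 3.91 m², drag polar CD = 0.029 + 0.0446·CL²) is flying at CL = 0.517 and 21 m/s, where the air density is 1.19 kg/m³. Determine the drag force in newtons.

D = 42 N

CD = 0.029 + 0.0446 × 0.517² = 0.04092
D = ½ρv²S·CD = ½ × 1.19 × 21² × 3.91 × 0.04092 = 42 N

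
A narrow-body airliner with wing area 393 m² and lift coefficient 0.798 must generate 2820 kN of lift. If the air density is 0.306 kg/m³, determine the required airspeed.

L = ½ρv²S·CL ⇒ v = √(2L/(ρ·S·CL))
v = √(2 × 2.82×10^6 / (0.306 × 393 × 0.798)) = √58770 = 242 m/s

v = 242 m/s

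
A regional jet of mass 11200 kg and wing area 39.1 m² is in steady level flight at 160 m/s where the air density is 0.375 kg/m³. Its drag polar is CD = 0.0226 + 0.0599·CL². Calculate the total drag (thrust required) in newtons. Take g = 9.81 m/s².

In steady level flight, lift balances weight: W = mg = 11200 × 9.81 = 1.0987×10^5 N.
q = ½ρv² = ½ × 0.375 × 160² = 4800 Pa.
CL = W/(q·S) = 1.0987×10^5 / (4800 × 39.1) = 0.5854.
CD = 0.0226 + 0.0599 × 0.5854² = 0.04313.
D = q·S·CD = 4800 × 39.1 × 0.04313 = 8094 N

D = 8090 N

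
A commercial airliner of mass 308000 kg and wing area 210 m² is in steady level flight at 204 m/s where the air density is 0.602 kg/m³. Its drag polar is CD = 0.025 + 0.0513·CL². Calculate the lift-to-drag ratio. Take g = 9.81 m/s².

L/D = 12.4

Level flight ⇒ L = W = m·g = 308000 × 9.81 = 3.0215×10^6 N.
q = ½ρv² = ½ × 0.602 × 204² = 12530 Pa.
CL = W/(q·S) = 3.0215×10^6 / (12530 × 210) = 1.149.
CD = 0.025 + 0.0513 × 1.149² = 0.09268.
L/D = CL/CD = 1.149 / 0.09268 = 12.4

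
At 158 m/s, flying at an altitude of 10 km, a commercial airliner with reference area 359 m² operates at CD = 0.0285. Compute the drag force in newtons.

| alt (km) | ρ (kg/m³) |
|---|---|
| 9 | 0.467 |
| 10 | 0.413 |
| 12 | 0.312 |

At 10 km, from the table: ρ = 0.413 kg/m³.
Dynamic pressure q = ½ρv² = ½ × 0.413 × 158² = 5155 Pa.
D = q·S·CD = 5155 × 359 × 0.0285 = 52700 N ≈ 52.7 kN

D = 52700 N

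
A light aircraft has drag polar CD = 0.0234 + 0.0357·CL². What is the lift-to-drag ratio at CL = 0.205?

CD = 0.0234 + 0.0357 × 0.205² = 0.0249
L/D = CL/CD = 0.205 / 0.0249 = 8.23

L/D = 8.23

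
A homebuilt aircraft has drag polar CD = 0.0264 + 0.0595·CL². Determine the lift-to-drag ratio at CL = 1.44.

L/D = 9.61

CD = 0.0264 + 0.0595 × 1.44² = 0.1498
L/D = CL/CD = 1.44 / 0.1498 = 9.61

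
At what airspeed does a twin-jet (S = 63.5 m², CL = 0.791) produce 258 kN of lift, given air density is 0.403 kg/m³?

L = ½ρv²S·CL ⇒ v = √(2L/(ρ·S·CL))
v = √(2 × 2.58×10^5 / (0.403 × 63.5 × 0.791)) = √25490 = 160 m/s

v = 160 m/s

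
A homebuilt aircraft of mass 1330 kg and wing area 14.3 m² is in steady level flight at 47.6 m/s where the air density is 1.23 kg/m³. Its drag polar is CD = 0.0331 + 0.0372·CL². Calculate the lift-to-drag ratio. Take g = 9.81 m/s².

L/D = 13.3

In steady level flight, lift balances weight: W = mg = 1330 × 9.81 = 13047 N.
Dynamic pressure q = 0.5 × 1.23 × 47.6² = 1393 Pa.
Required CL = L/(qS) = 13047/(1393·14.3) = 0.6548.
CD = 0.0331 + 0.0372 × 0.6548² = 0.04905.
L/D = CL/CD = 0.6548 / 0.04905 = 13.3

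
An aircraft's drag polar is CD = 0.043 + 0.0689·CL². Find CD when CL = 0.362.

CD = 0.043 + 0.0689 × 0.362² = 0.043 + 0.009029 = 0.052

CD = 0.052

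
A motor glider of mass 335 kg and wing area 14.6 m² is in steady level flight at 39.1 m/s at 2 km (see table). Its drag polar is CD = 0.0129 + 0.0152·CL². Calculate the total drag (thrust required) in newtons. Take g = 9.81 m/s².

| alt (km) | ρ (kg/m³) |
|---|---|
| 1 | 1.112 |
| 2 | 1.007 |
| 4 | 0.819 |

D = 160 N

At 2 km, from the table: ρ = 1.007 kg/m³.
In steady level flight, lift balances weight: W = mg = 335 × 9.81 = 3286.4 N.
Dynamic pressure q = 0.5 × 1.007 × 39.1² = 769.8 Pa.
CL = 2W/(ρv²S) = 2×3286.4/(1.007×39.1²×14.6) = 0.2924.
CD = 0.0129 + 0.0152 × 0.2924² = 0.0142.
D = q·S·CD = 769.8 × 14.6 × 0.0142 = 159.6 N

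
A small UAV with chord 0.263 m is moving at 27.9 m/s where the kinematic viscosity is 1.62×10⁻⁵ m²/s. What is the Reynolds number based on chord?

Re = 4.53×10^5

Re = v·c/ν = 27.9 × 0.263 / (1.62×10⁻⁵) = 4.53×10^5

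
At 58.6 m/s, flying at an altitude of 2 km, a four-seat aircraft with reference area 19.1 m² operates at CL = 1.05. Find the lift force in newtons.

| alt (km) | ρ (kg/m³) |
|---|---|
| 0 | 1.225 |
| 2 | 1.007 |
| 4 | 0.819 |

At 2 km, from the table: ρ = 1.007 kg/m³.
Dynamic pressure q = ½ρv² = ½ × 1.007 × 58.6² = 1729 Pa.
L = q·S·CL = 1729 × 19.1 × 1.05 = 34700 N ≈ 34.7 kN

L = 34700 N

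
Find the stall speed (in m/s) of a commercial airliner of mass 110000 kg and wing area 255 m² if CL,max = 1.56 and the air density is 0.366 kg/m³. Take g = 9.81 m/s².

Stall occurs when L = W at CL,max. W = mg = 110000 × 9.81 = 1.079×10^6 N.
V_stall = √(2W/(ρ·S·CL,max)) = √(2 × 1.079×10^6 / (0.366 × 255 × 1.56))
V_stall = √14820 = 122 m/s

V_stall = 122 m/s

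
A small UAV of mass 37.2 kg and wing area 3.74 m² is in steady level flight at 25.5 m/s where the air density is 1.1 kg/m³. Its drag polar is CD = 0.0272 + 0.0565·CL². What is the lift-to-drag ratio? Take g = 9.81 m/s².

L/D = 8.69

Weight W = mg = 37.2 × 9.81 = 364.93 N; in level flight L = W.
q = ½ρv² = ½ × 1.1 × 25.5² = 357.6 Pa.
CL = 2W/(ρv²S) = 2×364.93/(1.1×25.5²×3.74) = 0.2728.
CD = 0.0272 + 0.0565 × 0.2728² = 0.03141.
L/D = CL/CD = 0.2728 / 0.03141 = 8.69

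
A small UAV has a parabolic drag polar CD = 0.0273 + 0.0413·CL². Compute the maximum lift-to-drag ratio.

For CD = CD0 + K·CL², (L/D)max occurs at CL* = √(CD0/K) and equals 1/(2√(K·CD0)).
(L/D)max = 1/(2√(0.0413 × 0.0273)) = 1/(2 × 0.03358) = 14.9

(L/D)max = 14.9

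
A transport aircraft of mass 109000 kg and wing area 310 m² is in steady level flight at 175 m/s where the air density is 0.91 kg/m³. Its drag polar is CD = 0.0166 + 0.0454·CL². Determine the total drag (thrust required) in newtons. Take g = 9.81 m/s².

D = 83700 N

Weight W = mg = 109000 × 9.81 = 1.0693×10^6 N; in level flight L = W.
Dynamic pressure q = 0.5 × 0.91 × 175² = 13930 Pa.
Required CL = L/(qS) = 1.0693×10^6/(13930·310) = 0.2475.
CD = 0.0166 + 0.0454 × 0.2475² = 0.01938.
D = q·S·CD = 13930 × 310 × 0.01938 = 83720 N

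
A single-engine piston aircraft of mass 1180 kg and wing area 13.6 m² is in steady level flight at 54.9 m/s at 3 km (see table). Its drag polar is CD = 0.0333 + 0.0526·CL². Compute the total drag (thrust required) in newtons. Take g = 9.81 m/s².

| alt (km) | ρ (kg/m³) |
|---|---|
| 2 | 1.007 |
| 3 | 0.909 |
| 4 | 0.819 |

D = 999 N

At 3 km, from the table: ρ = 0.909 kg/m³.
Weight W = mg = 1180 × 9.81 = 11576 N; in level flight L = W.
q = ½ρv² = ½ × 0.909 × 54.9² = 1370 Pa.
CL = W/(q·S) = 11576 / (1370 × 13.6) = 0.6213.
CD = 0.0333 + 0.0526 × 0.6213² = 0.05361.
D = q·S·CD = 1370 × 13.6 × 0.05361 = 998.7 N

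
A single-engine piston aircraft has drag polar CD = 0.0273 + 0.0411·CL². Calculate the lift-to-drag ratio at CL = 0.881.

L/D = 14.9

CD = 0.0273 + 0.0411 × 0.881² = 0.0592
L/D = CL/CD = 0.881 / 0.0592 = 14.9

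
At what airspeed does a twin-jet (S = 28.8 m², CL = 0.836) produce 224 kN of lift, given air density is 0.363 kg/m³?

v = 226 m/s

L = ½ρv²S·CL ⇒ v = √(2L/(ρ·S·CL))
v = √(2 × 2.24×10^5 / (0.363 × 28.8 × 0.836)) = √51260 = 226 m/s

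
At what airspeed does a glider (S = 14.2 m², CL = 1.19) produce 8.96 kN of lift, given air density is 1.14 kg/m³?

v = 30.5 m/s

L = ½ρv²S·CL ⇒ v = √(2L/(ρ·S·CL))
v = √(2 × 8960 / (1.14 × 14.2 × 1.19)) = √930.2 = 30.5 m/s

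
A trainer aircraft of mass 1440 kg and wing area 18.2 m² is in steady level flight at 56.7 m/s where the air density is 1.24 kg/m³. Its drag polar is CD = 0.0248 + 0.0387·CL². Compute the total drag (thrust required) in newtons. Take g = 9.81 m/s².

In steady level flight, lift balances weight: W = mg = 1440 × 9.81 = 14126 N.
q = ½ρv² = ½ × 1.24 × 56.7² = 1993 Pa.
CL = 2W/(ρv²S) = 2×14126/(1.24×56.7²×18.2) = 0.3894.
CD = 0.0248 + 0.0387 × 0.3894² = 0.03067.
D = q·S·CD = 1993 × 18.2 × 0.03067 = 1113 N

D = 1110 N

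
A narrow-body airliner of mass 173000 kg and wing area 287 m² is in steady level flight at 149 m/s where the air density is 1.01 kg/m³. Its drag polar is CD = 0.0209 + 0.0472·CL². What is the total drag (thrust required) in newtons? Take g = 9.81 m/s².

D = 1.09×10^5 N

Level flight ⇒ L = W = m·g = 173000 × 9.81 = 1.6971×10^6 N.
Dynamic pressure q = 0.5 × 1.01 × 149² = 11210 Pa.
CL = 2W/(ρv²S) = 2×1.6971×10^6/(1.01×149²×287) = 0.5274.
CD = 0.0209 + 0.0472 × 0.5274² = 0.03403.
D = q·S·CD = 11210 × 287 × 0.03403 = 1.095×10^5 N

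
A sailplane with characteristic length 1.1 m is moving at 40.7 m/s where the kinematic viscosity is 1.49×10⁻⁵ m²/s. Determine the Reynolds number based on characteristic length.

Re = 3×10^6

Re = v·c/ν = 40.7 × 1.1 / (1.49×10⁻⁵) = 3×10^6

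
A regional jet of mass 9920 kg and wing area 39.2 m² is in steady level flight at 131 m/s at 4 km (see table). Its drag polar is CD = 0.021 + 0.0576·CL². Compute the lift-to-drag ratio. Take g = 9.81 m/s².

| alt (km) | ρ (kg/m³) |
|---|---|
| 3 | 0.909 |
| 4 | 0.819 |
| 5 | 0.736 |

At 4 km, from the table: ρ = 0.819 kg/m³.
Weight W = mg = 9920 × 9.81 = 97315 N; in level flight L = W.
q = ½ρv² = ½ × 0.819 × 131² = 7027 Pa.
CL = W/(q·S) = 97315 / (7027 × 39.2) = 0.3533.
CD = 0.021 + 0.0576 × 0.3533² = 0.02819.
L/D = CL/CD = 0.3533 / 0.02819 = 12.5

L/D = 12.5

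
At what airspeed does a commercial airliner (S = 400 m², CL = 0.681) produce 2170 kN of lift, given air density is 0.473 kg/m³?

v = 184 m/s

L = ½ρv²S·CL ⇒ v = √(2L/(ρ·S·CL))
v = √(2 × 2.17×10^6 / (0.473 × 400 × 0.681)) = √33680 = 184 m/s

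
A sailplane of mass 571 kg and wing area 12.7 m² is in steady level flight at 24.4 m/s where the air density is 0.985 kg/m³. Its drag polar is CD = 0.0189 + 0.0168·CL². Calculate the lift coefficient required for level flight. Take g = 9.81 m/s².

CL = 1.5

Weight W = mg = 571 × 9.81 = 5601.5 N; in level flight L = W.
Dynamic pressure q = 0.5 × 0.985 × 24.4² = 293.2 Pa.
CL = W/(q·S) = 5601.5 / (293.2 × 12.7) = 1.504.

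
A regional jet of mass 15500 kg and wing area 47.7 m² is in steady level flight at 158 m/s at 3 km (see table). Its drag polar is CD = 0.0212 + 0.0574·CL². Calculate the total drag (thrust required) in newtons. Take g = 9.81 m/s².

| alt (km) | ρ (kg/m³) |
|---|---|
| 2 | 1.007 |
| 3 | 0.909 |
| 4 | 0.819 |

D = 13900 N

At 3 km, from the table: ρ = 0.909 kg/m³.
Weight W = mg = 15500 × 9.81 = 1.5206×10^5 N; in level flight L = W.
q = ½ρv² = ½ × 0.909 × 158² = 11350 Pa.
Required CL = L/(qS) = 1.5206×10^5/(11350·47.7) = 0.281.
CD = 0.0212 + 0.0574 × 0.281² = 0.02573.
D = q·S·CD = 11350 × 47.7 × 0.02573 = 13930 N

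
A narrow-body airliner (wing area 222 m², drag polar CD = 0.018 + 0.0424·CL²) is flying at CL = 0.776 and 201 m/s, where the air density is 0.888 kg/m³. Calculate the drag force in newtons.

CD = 0.018 + 0.0424 × 0.776² = 0.04353
D = ½ρv²S·CD = ½ × 0.888 × 201² × 222 × 0.04353 = 1.73×10^5 N

D = 1.73×10^5 N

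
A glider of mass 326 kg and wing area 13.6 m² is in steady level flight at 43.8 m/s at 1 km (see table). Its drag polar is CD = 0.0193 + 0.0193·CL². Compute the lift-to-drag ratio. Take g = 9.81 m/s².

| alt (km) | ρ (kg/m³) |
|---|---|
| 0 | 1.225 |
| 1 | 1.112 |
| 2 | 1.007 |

At 1 km, from the table: ρ = 1.112 kg/m³.
Level flight ⇒ L = W = m·g = 326 × 9.81 = 3198.1 N.
q = ½ρv² = ½ × 1.112 × 43.8² = 1067 Pa.
CL = 2W/(ρv²S) = 2×3198.1/(1.112×43.8²×13.6) = 0.2205.
CD = 0.0193 + 0.0193 × 0.2205² = 0.02024.
L/D = CL/CD = 0.2205 / 0.02024 = 10.9

L/D = 10.9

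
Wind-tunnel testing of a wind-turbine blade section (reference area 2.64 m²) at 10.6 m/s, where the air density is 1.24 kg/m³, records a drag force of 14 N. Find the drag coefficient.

From D = ½ρv²S·CD, rearranging gives CD = 2D/(ρv²S).
CD = 2 × 14 / (1.24 × 10.6² × 2.64) = 0.0761

CD = 0.0761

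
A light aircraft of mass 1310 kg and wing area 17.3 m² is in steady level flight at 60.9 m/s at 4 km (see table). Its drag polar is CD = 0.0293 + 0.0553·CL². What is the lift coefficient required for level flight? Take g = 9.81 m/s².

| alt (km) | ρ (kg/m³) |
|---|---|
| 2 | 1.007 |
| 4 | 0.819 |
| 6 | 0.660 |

CL = 0.489

At 4 km, from the table: ρ = 0.819 kg/m³.
In steady level flight, lift balances weight: W = mg = 1310 × 9.81 = 12851 N.
Dynamic pressure q = 0.5 × 0.819 × 60.9² = 1519 Pa.
CL = W/(q·S) = 12851 / (1519 × 17.3) = 0.4891.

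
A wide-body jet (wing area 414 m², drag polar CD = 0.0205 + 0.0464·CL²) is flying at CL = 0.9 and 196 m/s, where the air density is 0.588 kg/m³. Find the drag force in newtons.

D = 2.72×10^5 N

CD = 0.0205 + 0.0464 × 0.9² = 0.05808
D = ½ρv²S·CD = ½ × 0.588 × 196² × 414 × 0.05808 = 2.72×10^5 N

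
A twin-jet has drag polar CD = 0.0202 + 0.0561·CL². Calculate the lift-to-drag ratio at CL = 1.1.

CD = 0.0202 + 0.0561 × 1.1² = 0.08808
L/D = CL/CD = 1.1 / 0.08808 = 12.5

L/D = 12.5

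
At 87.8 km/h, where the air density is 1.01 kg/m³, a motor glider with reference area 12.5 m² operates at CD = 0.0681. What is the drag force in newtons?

D = 256 N

Convert speed: v = 87.8 km/h ÷ 3.6 = 24.39 m/s.
Dynamic pressure q = ½ρv² = ½ × 1.01 × 24.39² = 300.4 Pa.
D = q·S·CD = 300.4 × 12.5 × 0.0681 = 256 N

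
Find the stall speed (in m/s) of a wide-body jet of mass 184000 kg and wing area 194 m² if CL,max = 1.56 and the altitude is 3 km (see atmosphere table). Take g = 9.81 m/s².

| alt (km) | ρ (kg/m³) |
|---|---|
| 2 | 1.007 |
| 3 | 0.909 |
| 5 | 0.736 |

At 3 km, from the table: ρ = 0.909 kg/m³.
Stall occurs when L = W at CL,max. W = mg = 184000 × 9.81 = 1.805×10^6 N.
From L = ½ρV²S·CL,max = W: V_stall = √(2W/(ρSCL,max)) = √(2·1.805×10^6/(0.909·194·1.56))
V_stall = √13120 = 115 m/s

V_stall = 115 m/s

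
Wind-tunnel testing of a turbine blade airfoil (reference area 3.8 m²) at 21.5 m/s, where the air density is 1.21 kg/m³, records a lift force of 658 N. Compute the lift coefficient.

From L = ½ρv²S·CL, rearranging gives CL = 2L/(ρv²S).
CL = 2 × 658 / (1.21 × 21.5² × 3.8) = 0.619

CL = 0.619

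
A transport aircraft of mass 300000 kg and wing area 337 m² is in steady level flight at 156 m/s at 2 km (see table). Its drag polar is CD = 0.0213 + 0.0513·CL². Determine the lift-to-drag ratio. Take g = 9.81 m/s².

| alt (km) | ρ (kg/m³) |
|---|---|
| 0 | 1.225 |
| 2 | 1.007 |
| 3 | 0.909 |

L/D = 15

At 2 km, from the table: ρ = 1.007 kg/m³.
In steady level flight, lift balances weight: W = mg = 300000 × 9.81 = 2.943×10^6 N.
q = ½ρv² = ½ × 1.007 × 156² = 12250 Pa.
CL = W/(q·S) = 2.943×10^6 / (12250 × 337) = 0.7127.
CD = 0.0213 + 0.0513 × 0.7127² = 0.04736.
L/D = CL/CD = 0.7127 / 0.04736 = 15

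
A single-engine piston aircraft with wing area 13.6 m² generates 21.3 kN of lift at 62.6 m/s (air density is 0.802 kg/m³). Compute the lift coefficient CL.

CL = 0.997

From L = ½ρv²S·CL, rearranging gives CL = 2L/(ρv²S).
CL = 2 × 21300 / (0.802 × 62.6² × 13.6) = 0.997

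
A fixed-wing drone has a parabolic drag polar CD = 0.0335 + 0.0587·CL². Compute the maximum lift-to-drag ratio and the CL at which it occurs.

For CD = CD0 + K·CL², (L/D)max occurs at CL* = √(CD0/K) and equals 1/(2√(K·CD0)).
(L/D)max = 1/(2√(0.0587 × 0.0335)) = 1/(2 × 0.04434) = 11.3
CL* = √(0.0335/0.0587) = 0.755

(L/D)max = 11.3, at CL = 0.755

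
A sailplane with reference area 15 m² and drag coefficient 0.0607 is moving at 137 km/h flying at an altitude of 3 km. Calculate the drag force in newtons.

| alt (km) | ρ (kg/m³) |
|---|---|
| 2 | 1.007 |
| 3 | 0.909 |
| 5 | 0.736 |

D = 599 N

At 3 km, from the table: ρ = 0.909 kg/m³.
Convert speed: v = 137 km/h ÷ 3.6 = 38.06 m/s.
Dynamic pressure q = ½ρv² = ½ × 0.909 × 38.06² = 658.2 Pa.
D = q·S·CD = 658.2 × 15 × 0.0607 = 599 N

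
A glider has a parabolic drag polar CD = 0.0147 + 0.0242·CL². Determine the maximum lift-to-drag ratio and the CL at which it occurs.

(L/D)max = 26.5, at CL = 0.779

For CD = CD0 + K·CL², (L/D)max occurs at CL* = √(CD0/K) and equals 1/(2√(K·CD0)).
(L/D)max = 1/(2√(0.0242 × 0.0147)) = 1/(2 × 0.01886) = 26.5
CL* = √(0.0147/0.0242) = 0.779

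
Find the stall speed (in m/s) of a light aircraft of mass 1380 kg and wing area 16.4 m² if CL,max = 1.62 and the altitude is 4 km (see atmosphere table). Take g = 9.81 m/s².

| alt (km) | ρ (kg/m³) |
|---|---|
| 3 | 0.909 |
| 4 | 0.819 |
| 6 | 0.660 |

At 4 km, from the table: ρ = 0.819 kg/m³.
Stall occurs when L = W at CL,max. W = mg = 1380 × 9.81 = 13540 N.
From L = ½ρV²S·CL,max = W: V_stall = √(2W/(ρSCL,max)) = √(2·13540/(0.819·16.4·1.62))
V_stall = √1244 = 35.3 m/s

V_stall = 35.3 m/s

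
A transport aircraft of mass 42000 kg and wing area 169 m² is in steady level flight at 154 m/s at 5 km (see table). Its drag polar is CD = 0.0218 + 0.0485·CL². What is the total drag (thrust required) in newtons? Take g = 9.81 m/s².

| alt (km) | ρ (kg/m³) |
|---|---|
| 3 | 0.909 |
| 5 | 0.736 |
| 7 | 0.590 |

D = 37700 N

At 5 km, from the table: ρ = 0.736 kg/m³.
In steady level flight, lift balances weight: W = mg = 42000 × 9.81 = 4.1202×10^5 N.
Dynamic pressure q = 0.5 × 0.736 × 154² = 8727 Pa.
Required CL = L/(qS) = 4.1202×10^5/(8727·169) = 0.2793.
CD = 0.0218 + 0.0485 × 0.2793² = 0.02558.
D = q·S·CD = 8727 × 169 × 0.02558 = 37740 N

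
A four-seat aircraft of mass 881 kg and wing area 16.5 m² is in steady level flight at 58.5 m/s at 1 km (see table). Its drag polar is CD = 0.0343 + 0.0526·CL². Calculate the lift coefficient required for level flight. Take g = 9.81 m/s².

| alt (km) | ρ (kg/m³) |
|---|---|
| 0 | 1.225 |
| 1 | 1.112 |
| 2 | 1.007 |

CL = 0.275

At 1 km, from the table: ρ = 1.112 kg/m³.
Weight W = mg = 881 × 9.81 = 8642.6 N; in level flight L = W.
q = ½ρv² = ½ × 1.112 × 58.5² = 1903 Pa.
Required CL = L/(qS) = 8642.6/(1903·16.5) = 0.2753.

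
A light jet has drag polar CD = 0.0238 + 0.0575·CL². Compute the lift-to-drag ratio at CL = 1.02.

L/D = 12.2

CD = 0.0238 + 0.0575 × 1.02² = 0.08362
L/D = CL/CD = 1.02 / 0.08362 = 12.2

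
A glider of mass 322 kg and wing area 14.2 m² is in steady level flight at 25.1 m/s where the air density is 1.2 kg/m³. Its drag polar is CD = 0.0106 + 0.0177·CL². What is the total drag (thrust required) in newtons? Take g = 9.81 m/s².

Weight W = mg = 322 × 9.81 = 3158.8 N; in level flight L = W.
Dynamic pressure q = 0.5 × 1.2 × 25.1² = 378 Pa.
CL = 2W/(ρv²S) = 2×3158.8/(1.2×25.1²×14.2) = 0.5885.
CD = 0.0106 + 0.0177 × 0.5885² = 0.01673.
D = q·S·CD = 378 × 14.2 × 0.01673 = 89.8 N

D = 89.8 N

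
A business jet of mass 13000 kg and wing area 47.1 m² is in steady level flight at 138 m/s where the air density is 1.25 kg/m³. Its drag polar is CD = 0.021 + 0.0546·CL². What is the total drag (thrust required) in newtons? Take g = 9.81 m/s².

D = 13400 N

In steady level flight, lift balances weight: W = mg = 13000 × 9.81 = 1.2753×10^5 N.
q = ½ρv² = ½ × 1.25 × 138² = 11900 Pa.
Required CL = L/(qS) = 1.2753×10^5/(11900·47.1) = 0.2275.
CD = 0.021 + 0.0546 × 0.2275² = 0.02383.
D = q·S·CD = 11900 × 47.1 × 0.02383 = 13360 N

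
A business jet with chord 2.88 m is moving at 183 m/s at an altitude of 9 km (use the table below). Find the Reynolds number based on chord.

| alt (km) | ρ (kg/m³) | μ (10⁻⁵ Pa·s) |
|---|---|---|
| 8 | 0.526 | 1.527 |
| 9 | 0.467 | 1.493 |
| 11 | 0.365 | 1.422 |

Re = 1.65×10^7

At 9 km, from the table: ρ = 0.467 kg/m³, μ = 1.493×10⁻⁵ Pa·s.
Re = ρ·v·c/μ = 0.467 × 183 × 2.88 / (1.493×10⁻⁵) = 1.65×10^7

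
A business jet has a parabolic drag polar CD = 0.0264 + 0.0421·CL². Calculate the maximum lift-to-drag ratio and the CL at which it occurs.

For CD = CD0 + K·CL², (L/D)max occurs at CL* = √(CD0/K) and equals 1/(2√(K·CD0)).
(L/D)max = 1/(2√(0.0421 × 0.0264)) = 1/(2 × 0.03334) = 15
CL* = √(0.0264/0.0421) = 0.792

(L/D)max = 15, at CL = 0.792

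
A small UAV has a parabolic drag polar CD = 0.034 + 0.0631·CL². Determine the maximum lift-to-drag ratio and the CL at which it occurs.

For CD = CD0 + K·CL², (L/D)max occurs at CL* = √(CD0/K) and equals 1/(2√(K·CD0)).
(L/D)max = 1/(2√(0.0631 × 0.034)) = 1/(2 × 0.04632) = 10.8
CL* = √(0.034/0.0631) = 0.734

(L/D)max = 10.8, at CL = 0.734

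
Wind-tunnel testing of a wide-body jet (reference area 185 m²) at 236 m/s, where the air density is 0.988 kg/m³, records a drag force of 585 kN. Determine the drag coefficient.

From D = ½ρv²S·CD, rearranging gives CD = 2D/(ρv²S).
CD = 2 × 5.85×10^5 / (0.988 × 236² × 185) = 0.115

CD = 0.115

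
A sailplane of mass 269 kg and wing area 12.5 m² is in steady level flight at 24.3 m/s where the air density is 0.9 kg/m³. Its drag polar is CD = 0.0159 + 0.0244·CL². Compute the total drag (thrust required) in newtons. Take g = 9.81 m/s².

D = 104 N

In steady level flight, lift balances weight: W = mg = 269 × 9.81 = 2638.9 N.
Dynamic pressure q = 0.5 × 0.9 × 24.3² = 265.7 Pa.
CL = W/(q·S) = 2638.9 / (265.7 × 12.5) = 0.7945.
CD = 0.0159 + 0.0244 × 0.7945² = 0.0313.
D = q·S·CD = 265.7 × 12.5 × 0.0313 = 104 N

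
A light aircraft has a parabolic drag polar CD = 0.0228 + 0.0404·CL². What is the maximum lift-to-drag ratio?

(L/D)max = 16.5

For CD = CD0 + K·CL², (L/D)max occurs at CL* = √(CD0/K) and equals 1/(2√(K·CD0)).
(L/D)max = 1/(2√(0.0404 × 0.0228)) = 1/(2 × 0.03035) = 16.5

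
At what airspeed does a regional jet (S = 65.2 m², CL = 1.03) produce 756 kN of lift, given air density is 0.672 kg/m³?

L = ½ρv²S·CL ⇒ v = √(2L/(ρ·S·CL))
v = √(2 × 7.56×10^5 / (0.672 × 65.2 × 1.03)) = √33500 = 183 m/s

v = 183 m/s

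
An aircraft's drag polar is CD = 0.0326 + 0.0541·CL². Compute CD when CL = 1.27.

CD = 0.12

CD = 0.0326 + 0.0541 × 1.27² = 0.0326 + 0.08726 = 0.12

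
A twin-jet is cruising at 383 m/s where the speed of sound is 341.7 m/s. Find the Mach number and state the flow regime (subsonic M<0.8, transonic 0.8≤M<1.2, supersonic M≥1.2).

M = 1.12 (transonic)

M = v/a = 383 / 341.7 = 1.12
M = 1.12 → transonic.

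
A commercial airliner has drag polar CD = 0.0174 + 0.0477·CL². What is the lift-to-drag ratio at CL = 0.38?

L/D = 15.6

CD = 0.0174 + 0.0477 × 0.38² = 0.02429
L/D = CL/CD = 0.38 / 0.02429 = 15.6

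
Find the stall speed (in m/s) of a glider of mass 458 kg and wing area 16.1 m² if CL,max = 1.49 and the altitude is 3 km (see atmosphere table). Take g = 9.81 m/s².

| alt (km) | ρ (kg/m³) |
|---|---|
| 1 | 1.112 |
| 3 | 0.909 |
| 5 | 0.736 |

V_stall = 20.3 m/s

At 3 km, from the table: ρ = 0.909 kg/m³.
Weight W = mg = 458 × 9.81 = 4493 N.
From L = ½ρV²S·CL,max = W: V_stall = √(2W/(ρSCL,max)) = √(2·4493/(0.909·16.1·1.49))
V_stall = √412.1 = 20.3 m/s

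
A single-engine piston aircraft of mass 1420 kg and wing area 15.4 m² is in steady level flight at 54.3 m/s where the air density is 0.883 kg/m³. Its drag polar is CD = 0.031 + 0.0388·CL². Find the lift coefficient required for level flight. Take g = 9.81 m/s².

CL = 0.695

Level flight ⇒ L = W = m·g = 1420 × 9.81 = 13930 N.
Dynamic pressure q = 0.5 × 0.883 × 54.3² = 1302 Pa.
CL = W/(q·S) = 13930 / (1302 × 15.4) = 0.6949.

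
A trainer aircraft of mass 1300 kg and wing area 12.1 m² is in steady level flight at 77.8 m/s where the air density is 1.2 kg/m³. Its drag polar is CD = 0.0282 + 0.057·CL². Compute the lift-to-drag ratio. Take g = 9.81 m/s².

In steady level flight, lift balances weight: W = mg = 1300 × 9.81 = 12753 N.
Dynamic pressure q = 0.5 × 1.2 × 77.8² = 3632 Pa.
CL = 2W/(ρv²S) = 2×12753/(1.2×77.8²×12.1) = 0.2902.
CD = 0.0282 + 0.057 × 0.2902² = 0.033.
L/D = CL/CD = 0.2902 / 0.033 = 8.79

L/D = 8.79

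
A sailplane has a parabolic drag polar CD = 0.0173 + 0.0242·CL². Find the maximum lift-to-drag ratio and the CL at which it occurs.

For CD = CD0 + K·CL², (L/D)max occurs at CL* = √(CD0/K) and equals 1/(2√(K·CD0)).
(L/D)max = 1/(2√(0.0242 × 0.0173)) = 1/(2 × 0.02046) = 24.4
CL* = √(0.0173/0.0242) = 0.846

(L/D)max = 24.4, at CL = 0.846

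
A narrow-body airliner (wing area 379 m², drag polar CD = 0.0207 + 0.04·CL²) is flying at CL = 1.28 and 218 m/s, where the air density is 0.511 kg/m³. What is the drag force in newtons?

D = 3.97×10^5 N

CD = 0.0207 + 0.04 × 1.28² = 0.08624
D = ½ρv²S·CD = ½ × 0.511 × 218² × 379 × 0.08624 = 3.97×10^5 N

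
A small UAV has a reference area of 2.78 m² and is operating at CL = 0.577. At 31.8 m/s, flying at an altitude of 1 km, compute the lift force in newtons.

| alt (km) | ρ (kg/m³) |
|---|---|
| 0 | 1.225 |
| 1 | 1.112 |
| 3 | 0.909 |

L = 902 N

At 1 km, from the table: ρ = 1.112 kg/m³.
Dynamic pressure q = ½ρv² = ½ × 1.112 × 31.8² = 562.2 Pa.
L = q·S·CL = 562.2 × 2.78 × 0.577 = 902 N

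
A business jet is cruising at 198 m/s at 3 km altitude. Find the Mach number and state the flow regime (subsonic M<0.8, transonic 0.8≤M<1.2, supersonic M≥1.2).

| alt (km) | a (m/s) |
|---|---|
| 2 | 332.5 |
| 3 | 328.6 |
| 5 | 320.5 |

At 3 km, from the table: a = 328.6 m/s.
M = v/a = 198 / 328.6 = 0.603
M = 0.603 → subsonic.

M = 0.603 (subsonic)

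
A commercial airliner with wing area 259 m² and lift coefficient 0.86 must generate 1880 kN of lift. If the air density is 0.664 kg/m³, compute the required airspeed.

L = ½ρv²S·CL ⇒ v = √(2L/(ρ·S·CL))
v = √(2 × 1.88×10^6 / (0.664 × 259 × 0.86)) = √25420 = 159 m/s

v = 159 m/s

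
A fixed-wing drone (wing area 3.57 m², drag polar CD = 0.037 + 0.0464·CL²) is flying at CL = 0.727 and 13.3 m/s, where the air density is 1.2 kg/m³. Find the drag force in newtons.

CD = 0.037 + 0.0464 × 0.727² = 0.06152
D = ½ρv²S·CD = ½ × 1.2 × 13.3² × 3.57 × 0.06152 = 23.3 N

D = 23.3 N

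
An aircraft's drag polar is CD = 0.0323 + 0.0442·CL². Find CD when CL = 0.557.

CD = 0.046

CD = 0.0323 + 0.0442 × 0.557² = 0.0323 + 0.01371 = 0.046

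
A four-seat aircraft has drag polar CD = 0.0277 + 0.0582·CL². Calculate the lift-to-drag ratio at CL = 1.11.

CD = 0.0277 + 0.0582 × 1.11² = 0.09941
L/D = CL/CD = 1.11 / 0.09941 = 11.2

L/D = 11.2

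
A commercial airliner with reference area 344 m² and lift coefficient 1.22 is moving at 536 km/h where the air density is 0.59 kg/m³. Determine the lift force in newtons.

Convert speed: v = 536 km/h ÷ 3.6 = 148.9 m/s.
L = ½ρv²S·CL = ½ × 0.59 × 148.9² × 344 × 1.22 = 2.74×10^6 N ≈ 2740 kN

L = 2.74×10^6 N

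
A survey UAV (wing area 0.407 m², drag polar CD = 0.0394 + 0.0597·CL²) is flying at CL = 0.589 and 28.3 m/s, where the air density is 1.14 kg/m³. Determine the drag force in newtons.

D = 11.2 N

CD = 0.0394 + 0.0597 × 0.589² = 0.06011
D = ½ρv²S·CD = ½ × 1.14 × 28.3² × 0.407 × 0.06011 = 11.2 N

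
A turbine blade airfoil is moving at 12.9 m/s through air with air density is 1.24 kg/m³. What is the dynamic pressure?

q = ½ρv² = ½ × 1.24 × 12.9² = 103 Pa

q = 103 Pa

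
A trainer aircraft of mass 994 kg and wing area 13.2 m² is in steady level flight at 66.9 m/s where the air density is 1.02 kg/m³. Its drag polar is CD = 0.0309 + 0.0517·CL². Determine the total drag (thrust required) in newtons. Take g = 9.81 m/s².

In steady level flight, lift balances weight: W = mg = 994 × 9.81 = 9751.1 N.
Dynamic pressure q = 0.5 × 1.02 × 66.9² = 2283 Pa.
CL = 2W/(ρv²S) = 2×9751.1/(1.02×66.9²×13.2) = 0.3236.
CD = 0.0309 + 0.0517 × 0.3236² = 0.03632.
D = q·S·CD = 2283 × 13.2 × 0.03632 = 1094 N

D = 1090 N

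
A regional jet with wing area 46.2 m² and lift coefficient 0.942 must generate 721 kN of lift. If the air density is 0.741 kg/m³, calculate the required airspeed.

L = ½ρv²S·CL ⇒ v = √(2L/(ρ·S·CL))
v = √(2 × 7.21×10^5 / (0.741 × 46.2 × 0.942)) = √44720 = 211 m/s

v = 211 m/s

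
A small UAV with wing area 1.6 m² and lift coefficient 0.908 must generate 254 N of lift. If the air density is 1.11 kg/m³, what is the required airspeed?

L = ½ρv²S·CL ⇒ v = √(2L/(ρ·S·CL))
v = √(2 × 254 / (1.11 × 1.6 × 0.908)) = √315 = 17.7 m/s

v = 17.7 m/s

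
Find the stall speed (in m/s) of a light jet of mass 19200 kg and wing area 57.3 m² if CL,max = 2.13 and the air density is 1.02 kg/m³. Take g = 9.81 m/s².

Stall occurs when L = W at CL,max. W = mg = 19200 × 9.81 = 1.884×10^5 N.
From L = ½ρV²S·CL,max = W: V_stall = √(2W/(ρSCL,max)) = √(2·1.884×10^5/(1.02·57.3·2.13))
V_stall = √3026 = 55 m/s

V_stall = 55 m/s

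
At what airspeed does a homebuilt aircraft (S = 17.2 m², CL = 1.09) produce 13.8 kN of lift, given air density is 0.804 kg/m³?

L = ½ρv²S·CL ⇒ v = √(2L/(ρ·S·CL))
v = √(2 × 13800 / (0.804 × 17.2 × 1.09)) = √1831 = 42.8 m/s

v = 42.8 m/s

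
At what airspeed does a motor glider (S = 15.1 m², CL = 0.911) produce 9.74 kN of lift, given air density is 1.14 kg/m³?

L = ½ρv²S·CL ⇒ v = √(2L/(ρ·S·CL))
v = √(2 × 9740 / (1.14 × 15.1 × 0.911)) = √1242 = 35.2 m/s

v = 35.2 m/s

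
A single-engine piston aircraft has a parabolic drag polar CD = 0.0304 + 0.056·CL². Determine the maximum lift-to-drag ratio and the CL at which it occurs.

(L/D)max = 12.1, at CL = 0.737

For CD = CD0 + K·CL², (L/D)max occurs at CL* = √(CD0/K) and equals 1/(2√(K·CD0)).
(L/D)max = 1/(2√(0.056 × 0.0304)) = 1/(2 × 0.04126) = 12.1
CL* = √(0.0304/0.056) = 0.737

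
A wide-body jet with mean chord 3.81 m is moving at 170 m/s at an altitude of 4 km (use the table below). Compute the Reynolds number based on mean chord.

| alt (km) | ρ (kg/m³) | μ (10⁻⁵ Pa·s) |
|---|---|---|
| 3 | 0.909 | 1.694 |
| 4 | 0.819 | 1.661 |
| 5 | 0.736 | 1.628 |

At 4 km, from the table: ρ = 0.819 kg/m³, μ = 1.661×10⁻⁵ Pa·s.
Re = ρ·v·c/μ = 0.819 × 170 × 3.81 / (1.661×10⁻⁵) = 3.19×10^7

Re = 3.19×10^7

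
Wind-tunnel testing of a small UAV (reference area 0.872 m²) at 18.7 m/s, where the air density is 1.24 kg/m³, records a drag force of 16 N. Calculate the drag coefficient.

From D = ½ρv²S·CD, rearranging gives CD = 2D/(ρv²S).
CD = 2 × 16 / (1.24 × 18.7² × 0.872) = 0.0846

CD = 0.0846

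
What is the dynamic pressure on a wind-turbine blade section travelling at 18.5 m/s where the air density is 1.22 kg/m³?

q = ½ρv² = ½ × 1.22 × 18.5² = 209 Pa

q = 209 Pa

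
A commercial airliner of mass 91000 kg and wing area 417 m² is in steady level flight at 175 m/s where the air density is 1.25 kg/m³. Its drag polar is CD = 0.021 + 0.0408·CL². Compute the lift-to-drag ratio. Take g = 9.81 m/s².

L/D = 5.2

Weight W = mg = 91000 × 9.81 = 8.9271×10^5 N; in level flight L = W.
Dynamic pressure q = 0.5 × 1.25 × 175² = 19140 Pa.
Required CL = L/(qS) = 8.9271×10^5/(19140·417) = 0.1118.
CD = 0.021 + 0.0408 × 0.1118² = 0.02151.
L/D = CL/CD = 0.1118 / 0.02151 = 5.2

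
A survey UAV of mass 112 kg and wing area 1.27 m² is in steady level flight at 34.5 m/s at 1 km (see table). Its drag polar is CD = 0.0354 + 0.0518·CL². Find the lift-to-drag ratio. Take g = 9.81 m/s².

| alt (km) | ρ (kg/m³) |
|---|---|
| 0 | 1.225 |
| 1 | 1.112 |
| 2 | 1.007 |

At 1 km, from the table: ρ = 1.112 kg/m³.
Level flight ⇒ L = W = m·g = 112 × 9.81 = 1098.7 N.
q = ½ρv² = ½ × 1.112 × 34.5² = 661.8 Pa.
CL = 2W/(ρv²S) = 2×1098.7/(1.112×34.5²×1.27) = 1.307.
CD = 0.0354 + 0.0518 × 1.307² = 0.1239.
L/D = CL/CD = 1.307 / 0.1239 = 10.5

L/D = 10.5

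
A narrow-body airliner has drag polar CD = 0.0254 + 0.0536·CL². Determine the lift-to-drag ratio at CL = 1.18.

L/D = 11.8

CD = 0.0254 + 0.0536 × 1.18² = 0.1
L/D = CL/CD = 1.18 / 0.1 = 11.8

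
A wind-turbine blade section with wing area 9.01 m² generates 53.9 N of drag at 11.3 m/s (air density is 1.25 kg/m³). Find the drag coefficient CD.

From D = ½ρv²S·CD, rearranging gives CD = 2D/(ρv²S).
CD = 2 × 53.9 / (1.25 × 11.3² × 9.01) = 0.075

CD = 0.075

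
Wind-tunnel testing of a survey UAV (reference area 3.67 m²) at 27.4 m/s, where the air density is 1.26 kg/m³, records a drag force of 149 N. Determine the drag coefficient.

CD = 0.0858

From D = ½ρv²S·CD, rearranging gives CD = 2D/(ρv²S).
CD = 2 × 149 / (1.26 × 27.4² × 3.67) = 0.0858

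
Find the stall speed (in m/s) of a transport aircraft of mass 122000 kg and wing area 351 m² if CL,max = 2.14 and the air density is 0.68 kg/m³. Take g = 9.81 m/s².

V_stall = 68.5 m/s

Stall occurs when L = W at CL,max. W = mg = 122000 × 9.81 = 1.197×10^6 N.
V_stall = √(2W/(ρ·S·CL,max)) = √(2 × 1.197×10^6 / (0.68 × 351 × 2.14))
V_stall = √4686 = 68.5 m/s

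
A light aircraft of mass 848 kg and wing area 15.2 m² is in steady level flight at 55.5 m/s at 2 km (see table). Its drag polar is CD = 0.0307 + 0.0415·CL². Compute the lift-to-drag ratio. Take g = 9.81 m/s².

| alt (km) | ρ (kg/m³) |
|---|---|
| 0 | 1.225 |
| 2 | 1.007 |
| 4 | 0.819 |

At 2 km, from the table: ρ = 1.007 kg/m³.
Weight W = mg = 848 × 9.81 = 8318.9 N; in level flight L = W.
Dynamic pressure q = 0.5 × 1.007 × 55.5² = 1551 Pa.
CL = W/(q·S) = 8318.9 / (1551 × 15.2) = 0.3529.
CD = 0.0307 + 0.0415 × 0.3529² = 0.03587.
L/D = CL/CD = 0.3529 / 0.03587 = 9.84

L/D = 9.84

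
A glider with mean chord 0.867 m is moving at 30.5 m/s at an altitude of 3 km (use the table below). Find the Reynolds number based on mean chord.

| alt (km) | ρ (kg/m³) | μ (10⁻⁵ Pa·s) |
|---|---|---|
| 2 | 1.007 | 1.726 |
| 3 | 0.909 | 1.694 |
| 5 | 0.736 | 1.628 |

At 3 km, from the table: ρ = 0.909 kg/m³, μ = 1.694×10⁻⁵ Pa·s.
Re = ρ·v·c/μ = 0.909 × 30.5 × 0.867 / (1.694×10⁻⁵) = 1.42×10^6

Re = 1.42×10^6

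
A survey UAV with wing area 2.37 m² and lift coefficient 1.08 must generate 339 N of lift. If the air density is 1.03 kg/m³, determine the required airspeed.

v = 16 m/s

L = ½ρv²S·CL ⇒ v = √(2L/(ρ·S·CL))
v = √(2 × 339 / (1.03 × 2.37 × 1.08)) = √257.2 = 16 m/s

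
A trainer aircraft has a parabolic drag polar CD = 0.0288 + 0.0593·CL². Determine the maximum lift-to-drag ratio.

(L/D)max = 12.1

For CD = CD0 + K·CL², (L/D)max occurs at CL* = √(CD0/K) and equals 1/(2√(K·CD0)).
(L/D)max = 1/(2√(0.0593 × 0.0288)) = 1/(2 × 0.04133) = 12.1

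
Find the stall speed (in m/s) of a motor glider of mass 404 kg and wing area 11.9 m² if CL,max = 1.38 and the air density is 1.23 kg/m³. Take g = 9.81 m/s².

Weight W = mg = 404 × 9.81 = 3963 N.
V_stall = √(2W/(ρ·S·CL,max)) = √(2 × 3963 / (1.23 × 11.9 × 1.38))
V_stall = √392.4 = 19.8 m/s

V_stall = 19.8 m/s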